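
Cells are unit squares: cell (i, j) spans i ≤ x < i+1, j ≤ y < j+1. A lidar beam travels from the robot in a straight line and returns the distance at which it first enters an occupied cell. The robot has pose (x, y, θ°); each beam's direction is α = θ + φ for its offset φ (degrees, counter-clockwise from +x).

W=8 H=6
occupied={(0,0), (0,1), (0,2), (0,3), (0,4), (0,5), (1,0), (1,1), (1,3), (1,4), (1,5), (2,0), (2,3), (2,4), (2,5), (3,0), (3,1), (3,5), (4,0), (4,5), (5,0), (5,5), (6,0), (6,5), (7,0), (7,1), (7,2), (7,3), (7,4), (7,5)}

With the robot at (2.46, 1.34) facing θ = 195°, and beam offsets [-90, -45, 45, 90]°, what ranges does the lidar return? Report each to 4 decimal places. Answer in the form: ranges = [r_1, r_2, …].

ranges = [1.7186, 0.5312, 0.3926, 0.3520]

beam 1: φ=-90°, α=105°
  dir = (cos 105°, sin 105°) = (-0.2588, 0.9659); from cell (2,1)
  next x-line at t=1.7773, next y-line at t=0.6833; Δt_x=3.8637, Δt_y=1.0353
    y: enter (2,2) at t=0.6833
    y: enter (2,3) at t=1.7186 ← occupied
  → r_1 = 1.7186
beam 2: φ=-45°, α=150°
  dir = (cos 150°, sin 150°) = (-0.8660, 0.5000); from cell (2,1)
  next x-line at t=0.5312, next y-line at t=1.3200; Δt_x=1.1547, Δt_y=2.0000
    x: enter (1,1) at t=0.5312 ← occupied
  → r_2 = 0.5312
beam 3: φ=45°, α=240°
  dir = (cos 240°, sin 240°) = (-0.5000, -0.8660); from cell (2,1)
  next x-line at t=0.9200, next y-line at t=0.3926; Δt_x=2.0000, Δt_y=1.1547
    y: enter (2,0) at t=0.3926 ← occupied
  → r_3 = 0.3926
beam 4: φ=90°, α=285°
  dir = (cos 285°, sin 285°) = (0.2588, -0.9659); from cell (2,1)
  next x-line at t=2.0864, next y-line at t=0.3520; Δt_x=3.8637, Δt_y=1.0353
    y: enter (2,0) at t=0.3520 ← occupied
  → r_4 = 0.3520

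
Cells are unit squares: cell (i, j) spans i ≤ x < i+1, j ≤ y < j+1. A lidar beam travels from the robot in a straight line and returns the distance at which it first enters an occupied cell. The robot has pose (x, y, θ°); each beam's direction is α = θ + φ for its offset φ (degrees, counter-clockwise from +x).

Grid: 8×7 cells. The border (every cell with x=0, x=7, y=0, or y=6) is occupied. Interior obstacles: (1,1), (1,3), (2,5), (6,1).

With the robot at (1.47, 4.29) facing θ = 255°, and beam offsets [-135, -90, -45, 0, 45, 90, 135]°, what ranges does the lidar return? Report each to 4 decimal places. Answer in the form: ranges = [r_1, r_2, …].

beam 1: φ=-135°, α=120°
  dir = (cos 120°, sin 120°) = (-0.5000, 0.8660); from cell (1,4)
  next x-line at t=0.9400, next y-line at t=0.8198; Δt_x=2.0000, Δt_y=1.1547
    y: enter (1,5) at t=0.8198
    x: enter (0,5) at t=0.9400 ← occupied
  → r_1 = 0.9400
beam 2: φ=-90°, α=165°
  dir = (cos 165°, sin 165°) = (-0.9659, 0.2588); from cell (1,4)
  next x-line at t=0.4866, next y-line at t=2.7432; Δt_x=1.0353, Δt_y=3.8637
    x: enter (0,4) at t=0.4866 ← occupied
  → r_2 = 0.4866
beam 3: φ=-45°, α=210°
  dir = (cos 210°, sin 210°) = (-0.8660, -0.5000); from cell (1,4)
  next x-line at t=0.5427, next y-line at t=0.5800; Δt_x=1.1547, Δt_y=2.0000
    x: enter (0,4) at t=0.5427 ← occupied
  → r_3 = 0.5427
beam 4: φ=0°, α=255°
  dir = (cos 255°, sin 255°) = (-0.2588, -0.9659); from cell (1,4)
  next x-line at t=1.8159, next y-line at t=0.3002; Δt_x=3.8637, Δt_y=1.0353
    y: enter (1,3) at t=0.3002 ← occupied
  → r_4 = 0.3002
beam 5: φ=45°, α=300°
  dir = (cos 300°, sin 300°) = (0.5000, -0.8660); from cell (1,4)
  next x-line at t=1.0600, next y-line at t=0.3349; Δt_x=2.0000, Δt_y=1.1547
    y: enter (1,3) at t=0.3349 ← occupied
  → r_5 = 0.3349
beam 6: φ=90°, α=345°
  dir = (cos 345°, sin 345°) = (0.9659, -0.2588); from cell (1,4)
  next x-line at t=0.5487, next y-line at t=1.1205; Δt_x=1.0353, Δt_y=3.8637
    x: enter (2,4) at t=0.5487
    y: enter (2,3) at t=1.1205
    x: enter (3,3) at t=1.5840
    x: enter (4,3) at t=2.6192
    x: enter (5,3) at t=3.6545
    x: enter (6,3) at t=4.6898
    y: enter (6,2) at t=4.9842
    x: enter (7,2) at t=5.7251 ← occupied
  → r_6 = 5.7251
beam 7: φ=135°, α=30°
  dir = (cos 30°, sin 30°) = (0.8660, 0.5000); from cell (1,4)
  next x-line at t=0.6120, next y-line at t=1.4200; Δt_x=1.1547, Δt_y=2.0000
    x: enter (2,4) at t=0.6120
    y: enter (2,5) at t=1.4200 ← occupied
  → r_7 = 1.4200

ranges = [0.9400, 0.4866, 0.5427, 0.3002, 0.3349, 5.7251, 1.4200]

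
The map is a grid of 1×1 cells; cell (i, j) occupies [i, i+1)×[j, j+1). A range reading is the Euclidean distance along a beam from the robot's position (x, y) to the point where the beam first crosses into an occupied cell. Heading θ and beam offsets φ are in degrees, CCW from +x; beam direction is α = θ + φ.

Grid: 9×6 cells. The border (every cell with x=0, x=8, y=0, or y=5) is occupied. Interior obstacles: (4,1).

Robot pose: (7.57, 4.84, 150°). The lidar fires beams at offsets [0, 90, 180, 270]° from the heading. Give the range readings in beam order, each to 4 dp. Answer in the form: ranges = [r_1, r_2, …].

beam 1: φ=0°, α=150°
  d=(-0.8660,0.5000)  start (7,4)  tX=0.6582 tY=0.3200  stride 1/|dx|=1.1547 1/|dy|=2.0000
    cross y-line → (7,5), t=0.3200 (wall)
  → r_1 = 0.3200
beam 2: φ=90°, α=240°
  d=(-0.5000,-0.8660)  start (7,4)  tX=1.1400 tY=0.9699  stride 1/|dx|=2.0000 1/|dy|=1.1547
    cross y-line → (7,3), t=0.9699
    cross x-line → (6,3), t=1.1400
    cross y-line → (6,2), t=2.1246
    cross x-line → (5,2), t=3.1400
    cross y-line → (5,1), t=3.2793
    cross y-line → (5,0), t=4.4341 (wall)
  → r_2 = 4.4341
beam 3: φ=180°, α=330°
  d=(0.8660,-0.5000)  start (7,4)  tX=0.4965 tY=1.6800  stride 1/|dx|=1.1547 1/|dy|=2.0000
    cross x-line → (8,4), t=0.4965 (wall)
  → r_3 = 0.4965
beam 4: φ=270°, α=60°
  d=(0.5000,0.8660)  start (7,4)  tX=0.8600 tY=0.1848  stride 1/|dx|=2.0000 1/|dy|=1.1547
    cross y-line → (7,5), t=0.1848 (wall)
  → r_4 = 0.1848

ranges = [0.3200, 4.4341, 0.4965, 0.1848]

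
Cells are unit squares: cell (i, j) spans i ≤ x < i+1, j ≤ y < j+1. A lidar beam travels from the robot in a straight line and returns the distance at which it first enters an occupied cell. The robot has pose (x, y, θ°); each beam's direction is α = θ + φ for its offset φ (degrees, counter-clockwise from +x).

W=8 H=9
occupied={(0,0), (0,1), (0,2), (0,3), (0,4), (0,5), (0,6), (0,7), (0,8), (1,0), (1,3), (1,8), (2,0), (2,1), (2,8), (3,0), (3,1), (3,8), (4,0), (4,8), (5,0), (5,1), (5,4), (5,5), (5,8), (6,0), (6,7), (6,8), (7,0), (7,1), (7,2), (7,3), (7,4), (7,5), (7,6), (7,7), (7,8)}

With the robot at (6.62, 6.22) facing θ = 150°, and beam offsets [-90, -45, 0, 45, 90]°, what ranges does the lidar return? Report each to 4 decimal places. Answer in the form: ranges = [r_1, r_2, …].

ranges = [0.7600, 0.8075, 3.5600, 0.8500, 1.2400]

beam 1: φ=-90°, α=60°
  direction (0.5000, 0.8660); cell (6,6); t to first gridline: x 0.7600, y 0.9007 (then +2.0000 / +1.1547)
    (7,6) via x @ 0.7600  # hit
  → r_1 = 0.7600
beam 2: φ=-45°, α=105°
  direction (-0.2588, 0.9659); cell (6,6); t to first gridline: x 2.3955, y 0.8075 (then +3.8637 / +1.0353)
    (6,7) via y @ 0.8075  # hit
  → r_2 = 0.8075
beam 3: φ=0°, α=150°
  direction (-0.8660, 0.5000); cell (6,6); t to first gridline: x 0.7159, y 1.5600 (then +1.1547 / +2.0000)
    (5,6) via x @ 0.7159
    (5,7) via y @ 1.5600
    (4,7) via x @ 1.8706
    (3,7) via x @ 3.0253
    (3,8) via y @ 3.5600  # hit
  → r_3 = 3.5600
beam 4: φ=45°, α=195°
  direction (-0.9659, -0.2588); cell (6,6); t to first gridline: x 0.6419, y 0.8500 (then +1.0353 / +3.8637)
    (5,6) via x @ 0.6419
    (5,5) via y @ 0.8500  # hit
  → r_4 = 0.8500
beam 5: φ=90°, α=240°
  direction (-0.5000, -0.8660); cell (6,6); t to first gridline: x 1.2400, y 0.2540 (then +2.0000 / +1.1547)
    (6,5) via y @ 0.2540
    (5,5) via x @ 1.2400  # hit
  → r_5 = 1.2400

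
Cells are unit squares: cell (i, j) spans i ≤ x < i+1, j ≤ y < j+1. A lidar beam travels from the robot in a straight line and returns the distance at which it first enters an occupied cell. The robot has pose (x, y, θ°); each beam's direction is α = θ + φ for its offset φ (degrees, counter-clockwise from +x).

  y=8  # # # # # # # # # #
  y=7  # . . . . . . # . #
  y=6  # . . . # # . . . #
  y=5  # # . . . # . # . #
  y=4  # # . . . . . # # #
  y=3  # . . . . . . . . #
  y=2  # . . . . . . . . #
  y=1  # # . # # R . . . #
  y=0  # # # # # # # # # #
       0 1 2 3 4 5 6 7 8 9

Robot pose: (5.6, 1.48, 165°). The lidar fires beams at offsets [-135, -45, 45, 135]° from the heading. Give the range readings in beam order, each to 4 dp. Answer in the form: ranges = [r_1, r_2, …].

ranges = [3.9260, 7.5286, 0.6928, 0.5543]

beam 1: φ=-135°, α=30°
  cosα=0.8660 sinα=0.5000 | (5,1) | tMaxX 0.4619 tMaxY 1.0400 | tΔX 1.1547 tΔY 2.0000
    t=0.4619 [x] (6,1)
    t=1.0400 [y] (6,2)
    t=1.6166 [x] (7,2)
    t=2.7713 [x] (8,2)
    t=3.0400 [y] (8,3)
    t=3.9260 [x] (9,3) — stop
  → r_1 = 3.9260
beam 2: φ=-45°, α=120°
  cosα=-0.5000 sinα=0.8660 | (5,1) | tMaxX 1.2000 tMaxY 0.6004 | tΔX 2.0000 tΔY 1.1547
    t=0.6004 [y] (5,2)
    t=1.2000 [x] (4,2)
    t=1.7551 [y] (4,3)
    t=2.9098 [y] (4,4)
    t=3.2000 [x] (3,4)
    t=4.0645 [y] (3,5)
    t=5.2000 [x] (2,5)
    t=5.2192 [y] (2,6)
    t=6.3739 [y] (2,7)
    t=7.2000 [x] (1,7)
    t=7.5286 [y] (1,8) — stop
  → r_2 = 7.5286
beam 3: φ=45°, α=210°
  cosα=-0.8660 sinα=-0.5000 | (5,1) | tMaxX 0.6928 tMaxY 0.9600 | tΔX 1.1547 tΔY 2.0000
    t=0.6928 [x] (4,1) — stop
  → r_3 = 0.6928
beam 4: φ=135°, α=300°
  cosα=0.5000 sinα=-0.8660 | (5,1) | tMaxX 0.8000 tMaxY 0.5543 | tΔX 2.0000 tΔY 1.1547
    t=0.5543 [y] (5,0) — stop
  → r_4 = 0.5543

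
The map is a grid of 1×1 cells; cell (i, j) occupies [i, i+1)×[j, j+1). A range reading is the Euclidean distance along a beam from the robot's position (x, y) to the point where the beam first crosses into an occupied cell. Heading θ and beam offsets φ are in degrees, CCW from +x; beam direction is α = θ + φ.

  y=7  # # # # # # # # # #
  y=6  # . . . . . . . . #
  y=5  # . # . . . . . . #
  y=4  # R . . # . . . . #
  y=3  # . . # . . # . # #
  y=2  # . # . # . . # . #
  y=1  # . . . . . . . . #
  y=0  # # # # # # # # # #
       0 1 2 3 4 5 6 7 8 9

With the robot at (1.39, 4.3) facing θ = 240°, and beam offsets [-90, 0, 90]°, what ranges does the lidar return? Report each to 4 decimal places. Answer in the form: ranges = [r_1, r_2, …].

beam 1: φ=-90°, α=150°
  d=(-0.8660,0.5000)  start (1,4)  tX=0.4503 tY=1.4000  stride 1/|dx|=1.1547 1/|dy|=2.0000
    cross x-line → (0,4), t=0.4503 (wall)
  → r_1 = 0.4503
beam 2: φ=0°, α=240°
  d=(-0.5000,-0.8660)  start (1,4)  tX=0.7800 tY=0.3464  stride 1/|dx|=2.0000 1/|dy|=1.1547
    cross y-line → (1,3), t=0.3464
    cross x-line → (0,3), t=0.7800 (wall)
  → r_2 = 0.7800
beam 3: φ=90°, α=330°
  d=(0.8660,-0.5000)  start (1,4)  tX=0.7044 tY=0.6000  stride 1/|dx|=1.1547 1/|dy|=2.0000
    cross y-line → (1,3), t=0.6000
    cross x-line → (2,3), t=0.7044
    cross x-line → (3,3), t=1.8591 (wall)
  → r_3 = 1.8591

ranges = [0.4503, 0.7800, 1.8591]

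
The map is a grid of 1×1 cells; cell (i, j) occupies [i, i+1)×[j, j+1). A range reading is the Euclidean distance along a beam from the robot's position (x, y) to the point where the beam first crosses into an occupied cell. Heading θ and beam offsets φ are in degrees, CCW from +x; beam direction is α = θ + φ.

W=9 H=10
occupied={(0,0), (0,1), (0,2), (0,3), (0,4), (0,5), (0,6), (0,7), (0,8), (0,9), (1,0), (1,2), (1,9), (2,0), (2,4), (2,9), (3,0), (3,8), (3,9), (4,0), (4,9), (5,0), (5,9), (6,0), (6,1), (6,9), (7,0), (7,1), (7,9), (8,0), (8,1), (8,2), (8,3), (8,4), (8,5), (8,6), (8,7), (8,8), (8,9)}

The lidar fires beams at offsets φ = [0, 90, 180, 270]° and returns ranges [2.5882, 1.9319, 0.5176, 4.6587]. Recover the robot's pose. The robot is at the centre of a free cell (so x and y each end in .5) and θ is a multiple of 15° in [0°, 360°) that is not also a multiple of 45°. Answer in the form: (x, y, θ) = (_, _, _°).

(x, y, θ) = (3.5, 1.5, 105°)

Enumerate (i+0.5, j+0.5, θ) over the 51 free cells and 16 admissible headings. For each, cast all 4 beams and compare to the given ranges.
  (6.5, 3.5, 60°): beam 1 = 3.0000 ≠ 2.5882 ✗
  (3.5, 6.5, 75°): beam 1 = 1.5529 ≠ 2.5882 ✗
  (7.5, 2.5, 165°): beam 1 = 6.7293 ≠ 2.5882 ✗
  …
  (3.5, 1.5, 105°): r_1=2.5882, r_2=1.9319, r_3=0.5176, r_4=4.6587 — all match ✓
Only this pose fits every beam.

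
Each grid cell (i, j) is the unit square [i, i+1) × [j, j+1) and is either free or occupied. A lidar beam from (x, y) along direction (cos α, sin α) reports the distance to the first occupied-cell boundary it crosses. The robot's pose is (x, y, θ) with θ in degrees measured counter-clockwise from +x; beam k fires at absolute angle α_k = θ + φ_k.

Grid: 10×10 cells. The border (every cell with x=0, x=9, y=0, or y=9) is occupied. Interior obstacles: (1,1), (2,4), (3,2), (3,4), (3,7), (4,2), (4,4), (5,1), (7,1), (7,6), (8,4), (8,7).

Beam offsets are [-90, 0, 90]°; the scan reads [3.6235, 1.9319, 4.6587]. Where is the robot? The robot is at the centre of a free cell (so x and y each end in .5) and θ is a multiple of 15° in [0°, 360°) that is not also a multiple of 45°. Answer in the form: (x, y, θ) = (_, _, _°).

Candidates: 52 free-cell centres × 16 headings = 832 poses. Raycast each; keep the one whose scan matches to 4 dp.
  (1.5, 6.5, 300°): beam 1 = 0.5774 ≠ 3.6235 ✗
  (7.5, 2.5, 105°): beam 1 = 1.5529 ≠ 3.6235 ✗
  (1.5, 5.5, 60°): beam 1 = 1.0000 ≠ 3.6235 ✗
  …
  (5.5, 5.5, 195°): r_1=3.6235, r_2=1.9319, r_3=4.6587 — all match ✓
Only this pose fits every beam.

(x, y, θ) = (5.5, 5.5, 195°)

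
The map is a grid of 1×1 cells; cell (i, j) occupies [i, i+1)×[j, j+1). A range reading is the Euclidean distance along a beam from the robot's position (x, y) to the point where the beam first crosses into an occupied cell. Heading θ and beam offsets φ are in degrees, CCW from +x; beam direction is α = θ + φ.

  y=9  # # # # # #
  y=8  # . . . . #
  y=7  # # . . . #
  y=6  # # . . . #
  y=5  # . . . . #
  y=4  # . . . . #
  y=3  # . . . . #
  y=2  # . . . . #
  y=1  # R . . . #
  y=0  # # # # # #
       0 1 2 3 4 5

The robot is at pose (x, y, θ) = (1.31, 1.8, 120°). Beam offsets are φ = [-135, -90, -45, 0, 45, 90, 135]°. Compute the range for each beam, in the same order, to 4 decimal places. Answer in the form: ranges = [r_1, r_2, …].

ranges = [3.0910, 4.2608, 7.4540, 0.6200, 0.3209, 0.3580, 0.8282]

beam 1: φ=-135°, α=345°
  dir = (cos 345°, sin 345°) = (0.9659, -0.2588); from cell (1,1)
  next x-line at t=0.7143, next y-line at t=3.0910; Δt_x=1.0353, Δt_y=3.8637
    x: enter (2,1) at t=0.7143
    x: enter (3,1) at t=1.7496
    x: enter (4,1) at t=2.7849
    y: enter (4,0) at t=3.0910 ← occupied
  → r_1 = 3.0910
beam 2: φ=-90°, α=30°
  dir = (cos 30°, sin 30°) = (0.8660, 0.5000); from cell (1,1)
  next x-line at t=0.7967, next y-line at t=0.4000; Δt_x=1.1547, Δt_y=2.0000
    y: enter (1,2) at t=0.4000
    x: enter (2,2) at t=0.7967
    x: enter (3,2) at t=1.9514
    y: enter (3,3) at t=2.4000
    x: enter (4,3) at t=3.1061
    x: enter (5,3) at t=4.2608 ← occupied
  → r_2 = 4.2608
beam 3: φ=-45°, α=75°
  dir = (cos 75°, sin 75°) = (0.2588, 0.9659); from cell (1,1)
  next x-line at t=2.6660, next y-line at t=0.2071; Δt_x=3.8637, Δt_y=1.0353
    y: enter (1,2) at t=0.2071
    y: enter (1,3) at t=1.2423
    y: enter (1,4) at t=2.2776
    x: enter (2,4) at t=2.6660
    y: enter (2,5) at t=3.3129
    y: enter (2,6) at t=4.3482
    y: enter (2,7) at t=5.3834
    y: enter (2,8) at t=6.4187
    x: enter (3,8) at t=6.5297
    y: enter (3,9) at t=7.4540 ← occupied
  → r_3 = 7.4540
beam 4: φ=0°, α=120°
  dir = (cos 120°, sin 120°) = (-0.5000, 0.8660); from cell (1,1)
  next x-line at t=0.6200, next y-line at t=0.2309; Δt_x=2.0000, Δt_y=1.1547
    y: enter (1,2) at t=0.2309
    x: enter (0,2) at t=0.6200 ← occupied
  → r_4 = 0.6200
beam 5: φ=45°, α=165°
  dir = (cos 165°, sin 165°) = (-0.9659, 0.2588); from cell (1,1)
  next x-line at t=0.3209, next y-line at t=0.7727; Δt_x=1.0353, Δt_y=3.8637
    x: enter (0,1) at t=0.3209 ← occupied
  → r_5 = 0.3209
beam 6: φ=90°, α=210°
  dir = (cos 210°, sin 210°) = (-0.8660, -0.5000); from cell (1,1)
  next x-line at t=0.3580, next y-line at t=1.6000; Δt_x=1.1547, Δt_y=2.0000
    x: enter (0,1) at t=0.3580 ← occupied
  → r_6 = 0.3580
beam 7: φ=135°, α=255°
  dir = (cos 255°, sin 255°) = (-0.2588, -0.9659); from cell (1,1)
  next x-line at t=1.1977, next y-line at t=0.8282; Δt_x=3.8637, Δt_y=1.0353
    y: enter (1,0) at t=0.8282 ← occupied
  → r_7 = 0.8282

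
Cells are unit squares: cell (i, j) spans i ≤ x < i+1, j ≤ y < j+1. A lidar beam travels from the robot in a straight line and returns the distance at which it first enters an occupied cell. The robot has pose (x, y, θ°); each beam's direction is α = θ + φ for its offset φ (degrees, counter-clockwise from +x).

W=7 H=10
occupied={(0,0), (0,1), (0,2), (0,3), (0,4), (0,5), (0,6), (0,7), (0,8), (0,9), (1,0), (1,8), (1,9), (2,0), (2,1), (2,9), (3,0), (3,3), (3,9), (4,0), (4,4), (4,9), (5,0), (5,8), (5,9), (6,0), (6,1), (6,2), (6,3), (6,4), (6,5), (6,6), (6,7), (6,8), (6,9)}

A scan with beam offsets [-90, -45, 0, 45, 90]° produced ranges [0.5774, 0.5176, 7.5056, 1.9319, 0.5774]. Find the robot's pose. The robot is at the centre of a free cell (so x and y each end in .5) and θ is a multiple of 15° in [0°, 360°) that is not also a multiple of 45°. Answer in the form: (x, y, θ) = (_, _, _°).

(x, y, θ) = (1.5, 1.5, 60°)

The pose lattice has 35·16 = 560 candidates. Test each by forward raycasting.
  (4.5, 6.5, 285°): beam 1 = 3.6235 ≠ 0.5774 ✗
  (1.5, 3.5, 165°): beam 1 = 5.6940 ≠ 0.5774 ✗
  (1.5, 1.5, 330°): beam 3 = 0.5774 ≠ 7.5056 ✗
  (3.5, 7.5, 30°): beam 1 = 2.8868 ≠ 0.5774 ✗
  (5.5, 1.5, 240°): beam 1 = 5.1962 ≠ 0.5774 ✗
  …
  (1.5, 1.5, 60°): r_1=0.5774, r_2=0.5176, r_3=7.5056, r_4=1.9319, r_5=0.5774 — all match ✓
Only this pose fits every beam.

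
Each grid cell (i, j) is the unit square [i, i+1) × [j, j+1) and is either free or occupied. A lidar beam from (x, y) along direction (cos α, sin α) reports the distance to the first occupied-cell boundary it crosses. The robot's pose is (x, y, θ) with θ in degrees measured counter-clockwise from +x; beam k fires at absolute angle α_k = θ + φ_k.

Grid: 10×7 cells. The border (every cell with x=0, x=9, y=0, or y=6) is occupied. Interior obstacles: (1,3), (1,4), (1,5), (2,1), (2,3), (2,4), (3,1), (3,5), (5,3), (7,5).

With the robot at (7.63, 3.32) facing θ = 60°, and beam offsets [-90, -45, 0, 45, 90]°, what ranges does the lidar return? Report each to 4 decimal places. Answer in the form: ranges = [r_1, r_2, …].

beam 1: φ=-90°, α=330°
  d=(0.8660,-0.5000)  start (7,3)  tX=0.4272 tY=0.6400  stride 1/|dx|=1.1547 1/|dy|=2.0000
    cross x-line → (8,3), t=0.4272
    cross y-line → (8,2), t=0.6400
    cross x-line → (9,2), t=1.5819 (wall)
  → r_1 = 1.5819
beam 2: φ=-45°, α=15°
  d=(0.9659,0.2588)  start (7,3)  tX=0.3831 tY=2.6273  stride 1/|dx|=1.0353 1/|dy|=3.8637
    cross x-line → (8,3), t=0.3831
    cross x-line → (9,3), t=1.4183 (wall)
  → r_2 = 1.4183
beam 3: φ=0°, α=60°
  d=(0.5000,0.8660)  start (7,3)  tX=0.7400 tY=0.7852  stride 1/|dx|=2.0000 1/|dy|=1.1547
    cross x-line → (8,3), t=0.7400
    cross y-line → (8,4), t=0.7852
    cross y-line → (8,5), t=1.9399
    cross x-line → (9,5), t=2.7400 (wall)
  → r_3 = 2.7400
beam 4: φ=45°, α=105°
  d=(-0.2588,0.9659)  start (7,3)  tX=2.4341 tY=0.7040  stride 1/|dx|=3.8637 1/|dy|=1.0353
    cross y-line → (7,4), t=0.7040
    cross y-line → (7,5), t=1.7393 (wall)
  → r_4 = 1.7393
beam 5: φ=90°, α=150°
  d=(-0.8660,0.5000)  start (7,3)  tX=0.7275 tY=1.3600  stride 1/|dx|=1.1547 1/|dy|=2.0000
    cross x-line → (6,3), t=0.7275
    cross y-line → (6,4), t=1.3600
    cross x-line → (5,4), t=1.8822
    cross x-line → (4,4), t=3.0369
    cross y-line → (4,5), t=3.3600
    cross x-line → (3,5), t=4.1916 (wall)
  → r_5 = 4.1916

ranges = [1.5819, 1.4183, 2.7400, 1.7393, 4.1916]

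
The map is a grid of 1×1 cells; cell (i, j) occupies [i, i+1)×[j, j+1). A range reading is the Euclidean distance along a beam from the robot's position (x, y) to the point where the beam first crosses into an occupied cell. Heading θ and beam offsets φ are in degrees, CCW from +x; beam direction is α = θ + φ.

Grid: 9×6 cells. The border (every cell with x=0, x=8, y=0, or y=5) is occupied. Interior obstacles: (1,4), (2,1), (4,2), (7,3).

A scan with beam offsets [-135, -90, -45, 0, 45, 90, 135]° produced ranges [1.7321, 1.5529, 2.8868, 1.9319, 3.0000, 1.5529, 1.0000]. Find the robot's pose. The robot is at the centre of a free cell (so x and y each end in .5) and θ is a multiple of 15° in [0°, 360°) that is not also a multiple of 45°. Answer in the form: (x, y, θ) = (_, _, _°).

Candidates: 24 free-cell centres × 16 headings = 384 poses. Raycast each; keep the one whose scan matches to 4 dp.
  (1.5, 2.5, 195°): beam 1 = 2.8868 ≠ 1.7321 ✗
  (7.5, 4.5, 345°): beam 1 = 3.0000 ≠ 1.7321 ✗
  (6.5, 3.5, 345°): beam 2 = 2.5882 ≠ 1.5529 ✗
  (2.5, 2.5, 255°): beam 3 = 1.7321 ≠ 2.8868 ✗
  …
  (2.5, 3.5, 345°): r_1=1.7321, r_2=1.5529, r_3=2.8868, r_4=1.9319, r_5=3.0000, r_6=1.5529, r_7=1.0000 — all match ✓
Unique over the lattice → pose = (2.5, 3.5, 345°).

(x, y, θ) = (2.5, 3.5, 345°)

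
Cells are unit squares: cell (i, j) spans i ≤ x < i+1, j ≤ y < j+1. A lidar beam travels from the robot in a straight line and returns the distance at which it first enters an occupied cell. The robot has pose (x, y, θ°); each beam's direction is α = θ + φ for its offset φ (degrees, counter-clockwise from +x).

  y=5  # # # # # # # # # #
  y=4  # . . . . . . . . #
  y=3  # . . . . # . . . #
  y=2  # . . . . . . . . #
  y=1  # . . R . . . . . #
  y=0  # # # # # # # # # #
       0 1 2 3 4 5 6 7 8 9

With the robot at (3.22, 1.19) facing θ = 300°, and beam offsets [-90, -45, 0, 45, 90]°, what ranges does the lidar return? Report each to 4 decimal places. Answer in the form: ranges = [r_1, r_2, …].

ranges = [0.3800, 0.1967, 0.2194, 0.7341, 6.6742]

beam 1: φ=-90°, α=210°
  dir = (cos 210°, sin 210°) = (-0.8660, -0.5000); from cell (3,1)
  next x-line at t=0.2540, next y-line at t=0.3800; Δt_x=1.1547, Δt_y=2.0000
    x: enter (2,1) at t=0.2540
    y: enter (2,0) at t=0.3800 ← occupied
  → r_1 = 0.3800
beam 2: φ=-45°, α=255°
  dir = (cos 255°, sin 255°) = (-0.2588, -0.9659); from cell (3,1)
  next x-line at t=0.8500, next y-line at t=0.1967; Δt_x=3.8637, Δt_y=1.0353
    y: enter (3,0) at t=0.1967 ← occupied
  → r_2 = 0.1967
beam 3: φ=0°, α=300°
  dir = (cos 300°, sin 300°) = (0.5000, -0.8660); from cell (3,1)
  next x-line at t=1.5600, next y-line at t=0.2194; Δt_x=2.0000, Δt_y=1.1547
    y: enter (3,0) at t=0.2194 ← occupied
  → r_3 = 0.2194
beam 4: φ=45°, α=345°
  dir = (cos 345°, sin 345°) = (0.9659, -0.2588); from cell (3,1)
  next x-line at t=0.8075, next y-line at t=0.7341; Δt_x=1.0353, Δt_y=3.8637
    y: enter (3,0) at t=0.7341 ← occupied
  → r_4 = 0.7341
beam 5: φ=90°, α=30°
  dir = (cos 30°, sin 30°) = (0.8660, 0.5000); from cell (3,1)
  next x-line at t=0.9007, next y-line at t=1.6200; Δt_x=1.1547, Δt_y=2.0000
    x: enter (4,1) at t=0.9007
    y: enter (4,2) at t=1.6200
    x: enter (5,2) at t=2.0554
    x: enter (6,2) at t=3.2101
    y: enter (6,3) at t=3.6200
    x: enter (7,3) at t=4.3648
    x: enter (8,3) at t=5.5195
    y: enter (8,4) at t=5.6200
    x: enter (9,4) at t=6.6742 ← occupied
  → r_5 = 6.6742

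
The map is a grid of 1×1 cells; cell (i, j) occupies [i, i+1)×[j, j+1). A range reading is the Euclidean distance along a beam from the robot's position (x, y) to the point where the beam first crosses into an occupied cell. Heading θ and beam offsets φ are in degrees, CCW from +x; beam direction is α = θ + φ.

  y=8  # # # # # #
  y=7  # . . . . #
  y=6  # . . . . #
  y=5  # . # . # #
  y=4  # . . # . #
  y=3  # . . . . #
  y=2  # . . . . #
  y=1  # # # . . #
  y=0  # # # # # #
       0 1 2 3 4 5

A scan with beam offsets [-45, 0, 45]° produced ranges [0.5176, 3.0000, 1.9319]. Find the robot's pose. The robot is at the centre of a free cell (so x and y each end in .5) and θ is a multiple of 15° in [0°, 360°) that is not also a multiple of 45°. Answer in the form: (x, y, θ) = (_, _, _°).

The pose lattice has 23·16 = 368 candidates. Test each by forward raycasting.
  (3.5, 7.5, 120°): beam 2 = 0.5774 ≠ 3.0000 ✗
  (4.5, 6.5, 255°): beam 1 = 1.7321 ≠ 0.5176 ✗
  (4.5, 4.5, 285°): beam 1 = 3.0000 ≠ 0.5176 ✗
  …
  (4.5, 4.5, 240°): r_1=0.5176, r_2=3.0000, r_3=1.9319 — all match ✓
Only this pose fits every beam.

(x, y, θ) = (4.5, 4.5, 240°)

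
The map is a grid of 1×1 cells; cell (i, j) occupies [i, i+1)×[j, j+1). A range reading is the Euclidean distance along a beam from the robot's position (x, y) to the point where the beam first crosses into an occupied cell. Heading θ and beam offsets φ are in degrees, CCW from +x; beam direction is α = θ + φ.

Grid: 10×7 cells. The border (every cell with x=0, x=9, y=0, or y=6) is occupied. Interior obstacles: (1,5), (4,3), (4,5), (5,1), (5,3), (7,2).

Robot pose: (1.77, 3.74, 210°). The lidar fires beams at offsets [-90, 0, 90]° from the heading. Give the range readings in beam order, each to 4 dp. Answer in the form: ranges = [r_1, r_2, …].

ranges = [1.4549, 0.8891, 3.1639]

beam 1: φ=-90°, α=120°
  cosα=-0.5000 sinα=0.8660 | (1,3) | tMaxX 1.5400 tMaxY 0.3002 | tΔX 2.0000 tΔY 1.1547
    t=0.3002 [y] (1,4)
    t=1.4549 [y] (1,5) — stop
  → r_1 = 1.4549
beam 2: φ=0°, α=210°
  cosα=-0.8660 sinα=-0.5000 | (1,3) | tMaxX 0.8891 tMaxY 1.4800 | tΔX 1.1547 tΔY 2.0000
    t=0.8891 [x] (0,3) — stop
  → r_2 = 0.8891
beam 3: φ=90°, α=300°
  cosα=0.5000 sinα=-0.8660 | (1,3) | tMaxX 0.4600 tMaxY 0.8545 | tΔX 2.0000 tΔY 1.1547
    t=0.4600 [x] (2,3)
    t=0.8545 [y] (2,2)
    t=2.0092 [y] (2,1)
    t=2.4600 [x] (3,1)
    t=3.1639 [y] (3,0) — stop
  → r_3 = 3.1639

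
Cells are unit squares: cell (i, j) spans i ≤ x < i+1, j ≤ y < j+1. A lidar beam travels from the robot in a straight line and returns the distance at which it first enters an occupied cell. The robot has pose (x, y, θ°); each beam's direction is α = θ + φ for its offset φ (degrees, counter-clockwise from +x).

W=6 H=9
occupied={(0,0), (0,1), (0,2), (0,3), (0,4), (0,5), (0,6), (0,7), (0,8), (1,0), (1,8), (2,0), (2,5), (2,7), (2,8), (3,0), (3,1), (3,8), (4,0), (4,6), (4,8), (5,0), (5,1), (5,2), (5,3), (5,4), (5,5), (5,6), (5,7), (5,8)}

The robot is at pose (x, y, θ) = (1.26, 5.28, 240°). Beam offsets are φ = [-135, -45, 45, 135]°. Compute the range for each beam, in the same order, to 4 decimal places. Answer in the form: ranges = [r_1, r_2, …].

ranges = [1.0046, 0.2692, 4.4310, 0.7661]

beam 1: φ=-135°, α=105°
  direction (-0.2588, 0.9659); cell (1,5); t to first gridline: x 1.0046, y 0.7454 (then +3.8637 / +1.0353)
    (1,6) via y @ 0.7454
    (0,6) via x @ 1.0046  # hit
  → r_1 = 1.0046
beam 2: φ=-45°, α=195°
  direction (-0.9659, -0.2588); cell (1,5); t to first gridline: x 0.2692, y 1.0818 (then +1.0353 / +3.8637)
    (0,5) via x @ 0.2692  # hit
  → r_2 = 0.2692
beam 3: φ=45°, α=285°
  direction (0.2588, -0.9659); cell (1,5); t to first gridline: x 2.8591, y 0.2899 (then +3.8637 / +1.0353)
    (1,4) via y @ 0.2899
    (1,3) via y @ 1.3252
    (1,2) via y @ 2.3604
    (2,2) via x @ 2.8591
    (2,1) via y @ 3.3957
    (2,0) via y @ 4.4310  # hit
  → r_3 = 4.4310
beam 4: φ=135°, α=15°
  direction (0.9659, 0.2588); cell (1,5); t to first gridline: x 0.7661, y 2.7819 (then +1.0353 / +3.8637)
    (2,5) via x @ 0.7661  # hit
  → r_4 = 0.7661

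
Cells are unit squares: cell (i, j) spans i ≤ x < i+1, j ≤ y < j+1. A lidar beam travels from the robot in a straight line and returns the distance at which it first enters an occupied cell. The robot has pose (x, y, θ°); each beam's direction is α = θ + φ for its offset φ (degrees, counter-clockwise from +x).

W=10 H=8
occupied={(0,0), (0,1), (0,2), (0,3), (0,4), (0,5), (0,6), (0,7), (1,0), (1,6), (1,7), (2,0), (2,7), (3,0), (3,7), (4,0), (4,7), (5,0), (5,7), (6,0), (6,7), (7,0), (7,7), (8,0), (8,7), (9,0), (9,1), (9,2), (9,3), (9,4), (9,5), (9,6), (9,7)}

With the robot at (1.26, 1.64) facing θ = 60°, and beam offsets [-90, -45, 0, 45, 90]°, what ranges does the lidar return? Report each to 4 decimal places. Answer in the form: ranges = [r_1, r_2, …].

beam 1: φ=-90°, α=330°
  dir = (cos 330°, sin 330°) = (0.8660, -0.5000); from cell (1,1)
  next x-line at t=0.8545, next y-line at t=1.2800; Δt_x=1.1547, Δt_y=2.0000
    x: enter (2,1) at t=0.8545
    y: enter (2,0) at t=1.2800 ← occupied
  → r_1 = 1.2800
beam 2: φ=-45°, α=15°
  dir = (cos 15°, sin 15°) = (0.9659, 0.2588); from cell (1,1)
  next x-line at t=0.7661, next y-line at t=1.3909; Δt_x=1.0353, Δt_y=3.8637
    x: enter (2,1) at t=0.7661
    y: enter (2,2) at t=1.3909
    x: enter (3,2) at t=1.8014
    x: enter (4,2) at t=2.8367
    x: enter (5,2) at t=3.8719
    x: enter (6,2) at t=4.9072
    y: enter (6,3) at t=5.2546
    x: enter (7,3) at t=5.9425
    x: enter (8,3) at t=6.9778
    x: enter (9,3) at t=8.0130 ← occupied
  → r_2 = 8.0130
beam 3: φ=0°, α=60°
  dir = (cos 60°, sin 60°) = (0.5000, 0.8660); from cell (1,1)
  next x-line at t=1.4800, next y-line at t=0.4157; Δt_x=2.0000, Δt_y=1.1547
    y: enter (1,2) at t=0.4157
    x: enter (2,2) at t=1.4800
    y: enter (2,3) at t=1.5704
    y: enter (2,4) at t=2.7251
    x: enter (3,4) at t=3.4800
    y: enter (3,5) at t=3.8798
    y: enter (3,6) at t=5.0345
    x: enter (4,6) at t=5.4800
    y: enter (4,7) at t=6.1892 ← occupied
  → r_3 = 6.1892
beam 4: φ=45°, α=105°
  dir = (cos 105°, sin 105°) = (-0.2588, 0.9659); from cell (1,1)
  next x-line at t=1.0046, next y-line at t=0.3727; Δt_x=3.8637, Δt_y=1.0353
    y: enter (1,2) at t=0.3727
    x: enter (0,2) at t=1.0046 ← occupied
  → r_4 = 1.0046
beam 5: φ=90°, α=150°
  dir = (cos 150°, sin 150°) = (-0.8660, 0.5000); from cell (1,1)
  next x-line at t=0.3002, next y-line at t=0.7200; Δt_x=1.1547, Δt_y=2.0000
    x: enter (0,1) at t=0.3002 ← occupied
  → r_5 = 0.3002

ranges = [1.2800, 8.0130, 6.1892, 1.0046, 0.3002]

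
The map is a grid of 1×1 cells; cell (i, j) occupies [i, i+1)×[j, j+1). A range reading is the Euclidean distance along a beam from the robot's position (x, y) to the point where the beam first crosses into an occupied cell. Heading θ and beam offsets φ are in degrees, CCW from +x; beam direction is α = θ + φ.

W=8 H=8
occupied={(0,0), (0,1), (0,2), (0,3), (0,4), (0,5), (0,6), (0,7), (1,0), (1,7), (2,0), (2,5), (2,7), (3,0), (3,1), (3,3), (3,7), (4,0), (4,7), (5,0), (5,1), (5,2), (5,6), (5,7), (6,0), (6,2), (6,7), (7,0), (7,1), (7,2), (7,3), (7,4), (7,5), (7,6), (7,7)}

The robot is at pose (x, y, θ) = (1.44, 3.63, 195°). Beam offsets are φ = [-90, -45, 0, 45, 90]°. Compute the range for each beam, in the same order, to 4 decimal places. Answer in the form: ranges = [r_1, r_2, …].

ranges = [1.7000, 0.5081, 0.4555, 0.8800, 2.7228]

beam 1: φ=-90°, α=105°
  dir = (cos 105°, sin 105°) = (-0.2588, 0.9659); from cell (1,3)
  next x-line at t=1.7000, next y-line at t=0.3831; Δt_x=3.8637, Δt_y=1.0353
    y: enter (1,4) at t=0.3831
    y: enter (1,5) at t=1.4183
    x: enter (0,5) at t=1.7000 ← occupied
  → r_1 = 1.7000
beam 2: φ=-45°, α=150°
  dir = (cos 150°, sin 150°) = (-0.8660, 0.5000); from cell (1,3)
  next x-line at t=0.5081, next y-line at t=0.7400; Δt_x=1.1547, Δt_y=2.0000
    x: enter (0,3) at t=0.5081 ← occupied
  → r_2 = 0.5081
beam 3: φ=0°, α=195°
  dir = (cos 195°, sin 195°) = (-0.9659, -0.2588); from cell (1,3)
  next x-line at t=0.4555, next y-line at t=2.4341; Δt_x=1.0353, Δt_y=3.8637
    x: enter (0,3) at t=0.4555 ← occupied
  → r_3 = 0.4555
beam 4: φ=45°, α=240°
  dir = (cos 240°, sin 240°) = (-0.5000, -0.8660); from cell (1,3)
  next x-line at t=0.8800, next y-line at t=0.7275; Δt_x=2.0000, Δt_y=1.1547
    y: enter (1,2) at t=0.7275
    x: enter (0,2) at t=0.8800 ← occupied
  → r_4 = 0.8800
beam 5: φ=90°, α=285°
  dir = (cos 285°, sin 285°) = (0.2588, -0.9659); from cell (1,3)
  next x-line at t=2.1637, next y-line at t=0.6522; Δt_x=3.8637, Δt_y=1.0353
    y: enter (1,2) at t=0.6522
    y: enter (1,1) at t=1.6875
    x: enter (2,1) at t=2.1637
    y: enter (2,0) at t=2.7228 ← occupied
  → r_5 = 2.7228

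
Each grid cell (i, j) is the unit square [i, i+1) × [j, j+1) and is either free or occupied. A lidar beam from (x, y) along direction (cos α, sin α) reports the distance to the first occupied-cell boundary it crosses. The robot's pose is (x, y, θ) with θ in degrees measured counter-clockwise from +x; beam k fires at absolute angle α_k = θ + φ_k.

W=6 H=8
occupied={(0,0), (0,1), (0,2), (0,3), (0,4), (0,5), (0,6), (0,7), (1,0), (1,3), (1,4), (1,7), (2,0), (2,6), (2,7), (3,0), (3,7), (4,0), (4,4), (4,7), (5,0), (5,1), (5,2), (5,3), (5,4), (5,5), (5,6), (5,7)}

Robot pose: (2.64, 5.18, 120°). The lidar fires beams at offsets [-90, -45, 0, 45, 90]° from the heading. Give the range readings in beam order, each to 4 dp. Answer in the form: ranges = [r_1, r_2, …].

beam 1: φ=-90°, α=30°
  direction (0.8660, 0.5000); cell (2,5); t to first gridline: x 0.4157, y 1.6400 (then +1.1547 / +2.0000)
    (3,5) via x @ 0.4157
    (4,5) via x @ 1.5704
    (4,6) via y @ 1.6400
    (5,6) via x @ 2.7251  # hit
  → r_1 = 2.7251
beam 2: φ=-45°, α=75°
  direction (0.2588, 0.9659); cell (2,5); t to first gridline: x 1.3909, y 0.8489 (then +3.8637 / +1.0353)
    (2,6) via y @ 0.8489  # hit
  → r_2 = 0.8489
beam 3: φ=0°, α=120°
  direction (-0.5000, 0.8660); cell (2,5); t to first gridline: x 1.2800, y 0.9469 (then +2.0000 / +1.1547)
    (2,6) via y @ 0.9469  # hit
  → r_3 = 0.9469
beam 4: φ=45°, α=165°
  direction (-0.9659, 0.2588); cell (2,5); t to first gridline: x 0.6626, y 3.1682 (then +1.0353 / +3.8637)
    (1,5) via x @ 0.6626
    (0,5) via x @ 1.6979  # hit
  → r_4 = 1.6979
beam 5: φ=90°, α=210°
  direction (-0.8660, -0.5000); cell (2,5); t to first gridline: x 0.7390, y 0.3600 (then +1.1547 / +2.0000)
    (2,4) via y @ 0.3600
    (1,4) via x @ 0.7390  # hit
  → r_5 = 0.7390

ranges = [2.7251, 0.8489, 0.9469, 1.6979, 0.7390]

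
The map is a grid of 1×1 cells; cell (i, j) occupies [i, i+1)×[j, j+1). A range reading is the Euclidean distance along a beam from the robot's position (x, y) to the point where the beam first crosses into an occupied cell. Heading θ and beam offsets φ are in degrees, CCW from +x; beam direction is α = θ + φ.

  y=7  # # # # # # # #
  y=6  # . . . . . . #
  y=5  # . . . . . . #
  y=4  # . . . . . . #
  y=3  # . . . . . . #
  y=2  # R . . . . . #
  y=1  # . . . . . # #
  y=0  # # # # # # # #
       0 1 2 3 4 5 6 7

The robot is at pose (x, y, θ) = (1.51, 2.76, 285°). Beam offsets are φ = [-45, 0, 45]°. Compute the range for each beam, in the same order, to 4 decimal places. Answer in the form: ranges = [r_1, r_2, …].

beam 1: φ=-45°, α=240°
  cosα=-0.5000 sinα=-0.8660 | (1,2) | tMaxX 1.0200 tMaxY 0.8776 | tΔX 2.0000 tΔY 1.1547
    t=0.8776 [y] (1,1)
    t=1.0200 [x] (0,1) — stop
  → r_1 = 1.0200
beam 2: φ=0°, α=285°
  cosα=0.2588 sinα=-0.9659 | (1,2) | tMaxX 1.8932 tMaxY 0.7868 | tΔX 3.8637 tΔY 1.0353
    t=0.7868 [y] (1,1)
    t=1.8221 [y] (1,0) — stop
  → r_2 = 1.8221
beam 3: φ=45°, α=330°
  cosα=0.8660 sinα=-0.5000 | (1,2) | tMaxX 0.5658 tMaxY 1.5200 | tΔX 1.1547 tΔY 2.0000
    t=0.5658 [x] (2,2)
    t=1.5200 [y] (2,1)
    t=1.7205 [x] (3,1)
    t=2.8752 [x] (4,1)
    t=3.5200 [y] (4,0) — stop
  → r_3 = 3.5200

ranges = [1.0200, 1.8221, 3.5200]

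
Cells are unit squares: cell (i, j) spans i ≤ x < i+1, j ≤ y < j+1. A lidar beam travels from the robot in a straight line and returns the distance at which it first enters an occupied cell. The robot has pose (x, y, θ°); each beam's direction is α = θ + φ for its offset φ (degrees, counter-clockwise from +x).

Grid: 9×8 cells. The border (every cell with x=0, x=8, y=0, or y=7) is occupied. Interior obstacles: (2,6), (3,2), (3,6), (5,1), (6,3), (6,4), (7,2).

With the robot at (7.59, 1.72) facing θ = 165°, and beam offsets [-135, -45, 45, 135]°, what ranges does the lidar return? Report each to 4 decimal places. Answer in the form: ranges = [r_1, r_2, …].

ranges = [0.4734, 0.3233, 1.4400, 0.8200]

beam 1: φ=-135°, α=30°
  dir = (cos 30°, sin 30°) = (0.8660, 0.5000); from cell (7,1)
  next x-line at t=0.4734, next y-line at t=0.5600; Δt_x=1.1547, Δt_y=2.0000
    x: enter (8,1) at t=0.4734 ← occupied
  → r_1 = 0.4734
beam 2: φ=-45°, α=120°
  dir = (cos 120°, sin 120°) = (-0.5000, 0.8660); from cell (7,1)
  next x-line at t=1.1800, next y-line at t=0.3233; Δt_x=2.0000, Δt_y=1.1547
    y: enter (7,2) at t=0.3233 ← occupied
  → r_2 = 0.3233
beam 3: φ=45°, α=210°
  dir = (cos 210°, sin 210°) = (-0.8660, -0.5000); from cell (7,1)
  next x-line at t=0.6813, next y-line at t=1.4400; Δt_x=1.1547, Δt_y=2.0000
    x: enter (6,1) at t=0.6813
    y: enter (6,0) at t=1.4400 ← occupied
  → r_3 = 1.4400
beam 4: φ=135°, α=300°
  dir = (cos 300°, sin 300°) = (0.5000, -0.8660); from cell (7,1)
  next x-line at t=0.8200, next y-line at t=0.8314; Δt_x=2.0000, Δt_y=1.1547
    x: enter (8,1) at t=0.8200 ← occupied
  → r_4 = 0.8200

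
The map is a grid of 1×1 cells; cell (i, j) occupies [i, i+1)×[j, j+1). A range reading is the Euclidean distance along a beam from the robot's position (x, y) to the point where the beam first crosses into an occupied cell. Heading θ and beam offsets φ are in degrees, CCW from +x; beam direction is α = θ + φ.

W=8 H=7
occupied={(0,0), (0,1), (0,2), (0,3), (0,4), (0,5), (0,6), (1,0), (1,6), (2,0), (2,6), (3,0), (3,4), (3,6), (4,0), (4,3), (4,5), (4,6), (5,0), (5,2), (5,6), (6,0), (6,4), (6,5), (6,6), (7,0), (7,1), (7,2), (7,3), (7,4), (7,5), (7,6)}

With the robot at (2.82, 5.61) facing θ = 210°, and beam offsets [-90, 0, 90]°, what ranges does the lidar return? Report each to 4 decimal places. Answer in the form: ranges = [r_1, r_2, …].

beam 1: φ=-90°, α=120°
  cosα=-0.5000 sinα=0.8660 | (2,5) | tMaxX 1.6400 tMaxY 0.4503 | tΔX 2.0000 tΔY 1.1547
    t=0.4503 [y] (2,6) — stop
  → r_1 = 0.4503
beam 2: φ=0°, α=210°
  cosα=-0.8660 sinα=-0.5000 | (2,5) | tMaxX 0.9469 tMaxY 1.2200 | tΔX 1.1547 tΔY 2.0000
    t=0.9469 [x] (1,5)
    t=1.2200 [y] (1,4)
    t=2.1016 [x] (0,4) — stop
  → r_2 = 2.1016
beam 3: φ=90°, α=300°
  cosα=0.5000 sinα=-0.8660 | (2,5) | tMaxX 0.3600 tMaxY 0.7044 | tΔX 2.0000 tΔY 1.1547
    t=0.3600 [x] (3,5)
    t=0.7044 [y] (3,4) — stop
  → r_3 = 0.7044

ranges = [0.4503, 2.1016, 0.7044]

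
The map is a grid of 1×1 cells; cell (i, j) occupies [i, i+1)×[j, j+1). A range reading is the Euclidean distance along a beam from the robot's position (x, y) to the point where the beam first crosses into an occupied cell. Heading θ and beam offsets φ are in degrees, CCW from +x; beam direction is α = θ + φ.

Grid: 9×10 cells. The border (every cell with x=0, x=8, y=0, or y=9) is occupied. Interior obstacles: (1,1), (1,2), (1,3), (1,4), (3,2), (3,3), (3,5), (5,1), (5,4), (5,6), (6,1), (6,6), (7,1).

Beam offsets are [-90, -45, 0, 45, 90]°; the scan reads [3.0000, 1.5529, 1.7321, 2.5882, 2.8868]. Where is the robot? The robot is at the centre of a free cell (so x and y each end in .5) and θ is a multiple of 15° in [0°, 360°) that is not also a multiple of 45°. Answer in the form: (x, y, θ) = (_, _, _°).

(x, y, θ) = (3.5, 7.5, 120°)

The pose lattice has 43·16 = 688 candidates. Test each by forward raycasting.
  (7.5, 6.5, 30°): beam 1 = 1.0000 ≠ 3.0000 ✗
  (4.5, 7.5, 210°): beam 1 = 1.7321 ≠ 3.0000 ✗
  (3.5, 7.5, 330°): beam 4 = 4.6587 ≠ 2.5882 ✗
  (3.5, 6.5, 240°): beam 1 = 2.8868 ≠ 3.0000 ✗
  (7.5, 8.5, 210°): beam 1 = 0.5774 ≠ 3.0000 ✗
  …
  (3.5, 7.5, 120°): r_1=3.0000, r_2=1.5529, r_3=1.7321, r_4=2.5882, r_5=2.8868 — all match ✓
Unique over the lattice → pose = (3.5, 7.5, 120°).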